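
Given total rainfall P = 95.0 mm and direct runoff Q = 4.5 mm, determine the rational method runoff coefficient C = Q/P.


The runoff coefficient C = runoff depth / rainfall depth.
C = 4.5 / 95.0
  = 0.0474.

0.0474


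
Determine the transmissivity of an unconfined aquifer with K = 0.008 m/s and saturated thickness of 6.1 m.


Transmissivity is defined as T = K * h.
T = 0.008 * 6.1
  = 0.0488 m^2/s.

0.0488


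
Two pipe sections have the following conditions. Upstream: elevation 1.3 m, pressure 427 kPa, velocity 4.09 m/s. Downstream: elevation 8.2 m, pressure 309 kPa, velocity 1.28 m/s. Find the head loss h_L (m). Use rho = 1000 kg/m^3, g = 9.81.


Total head at each section: H = z + p/(rho*g) + V^2/(2g).
H1 = 1.3 + 427*1000/(1000*9.81) + 4.09^2/(2*9.81)
   = 1.3 + 43.527 + 0.8526
   = 45.68 m.
H2 = 8.2 + 309*1000/(1000*9.81) + 1.28^2/(2*9.81)
   = 8.2 + 31.498 + 0.0835
   = 39.782 m.
h_L = H1 - H2 = 45.68 - 39.782 = 5.898 m.

5.898


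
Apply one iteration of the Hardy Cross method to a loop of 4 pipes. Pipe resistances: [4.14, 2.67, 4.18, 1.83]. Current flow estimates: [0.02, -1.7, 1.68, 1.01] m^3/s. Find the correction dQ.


Numerator terms (r*Q*|Q|): 4.14*0.02*|0.02| = 0.0017; 2.67*-1.7*|-1.7| = -7.7163; 4.18*1.68*|1.68| = 11.7976; 1.83*1.01*|1.01| = 1.8668.
Sum of numerator = 5.9498.
Denominator terms (r*|Q|): 4.14*|0.02| = 0.0828; 2.67*|-1.7| = 4.539; 4.18*|1.68| = 7.0224; 1.83*|1.01| = 1.8483.
2 * sum of denominator = 2 * 13.4925 = 26.985.
dQ = -5.9498 / 26.985 = -0.2205 m^3/s.

-0.2205


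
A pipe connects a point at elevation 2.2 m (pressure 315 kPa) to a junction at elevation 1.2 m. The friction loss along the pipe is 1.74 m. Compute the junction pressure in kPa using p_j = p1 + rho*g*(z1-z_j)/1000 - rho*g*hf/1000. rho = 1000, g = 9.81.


Junction pressure: p_j = p1 + rho*g*(z1 - z_j)/1000 - rho*g*hf/1000.
Elevation term = 1000*9.81*(2.2 - 1.2)/1000 = 9.81 kPa.
Friction term = 1000*9.81*1.74/1000 = 17.069 kPa.
p_j = 315 + 9.81 - 17.069 = 307.74 kPa.

307.74


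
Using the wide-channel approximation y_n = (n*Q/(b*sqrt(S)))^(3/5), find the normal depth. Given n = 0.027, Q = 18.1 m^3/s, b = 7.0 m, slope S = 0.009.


We use the wide-channel approximation y_n = (n*Q/(b*sqrt(S)))^(3/5).
sqrt(S) = sqrt(0.009) = 0.094868.
Numerator: n*Q = 0.027 * 18.1 = 0.4887.
Denominator: b*sqrt(S) = 7.0 * 0.094868 = 0.664076.
arg = 0.7359.
y_n = 0.7359^(3/5) = 0.8319 m.

0.8319


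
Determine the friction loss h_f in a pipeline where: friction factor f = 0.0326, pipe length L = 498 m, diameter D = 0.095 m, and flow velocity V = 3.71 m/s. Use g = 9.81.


Darcy-Weisbach equation: h_f = f * (L/D) * V^2/(2g).
f * L/D = 0.0326 * 498/0.095 = 170.8926.
V^2/(2g) = 3.71^2 / (2*9.81) = 13.7641 / 19.62 = 0.7015 m.
h_f = 170.8926 * 0.7015 = 119.887 m.

119.887


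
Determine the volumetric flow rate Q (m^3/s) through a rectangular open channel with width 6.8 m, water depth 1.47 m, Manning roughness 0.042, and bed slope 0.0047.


For a rectangular channel, the cross-sectional area A = b * y = 6.8 * 1.47 = 10.0 m^2.
The wetted perimeter P = b + 2y = 6.8 + 2*1.47 = 9.74 m.
Hydraulic radius R = A/P = 10.0/9.74 = 1.0263 m.
Velocity V = (1/n)*R^(2/3)*S^(1/2) = (1/0.042)*1.0263^(2/3)*0.0047^(1/2) = 1.6608 m/s.
Discharge Q = A * V = 10.0 * 1.6608 = 16.601 m^3/s.

16.601


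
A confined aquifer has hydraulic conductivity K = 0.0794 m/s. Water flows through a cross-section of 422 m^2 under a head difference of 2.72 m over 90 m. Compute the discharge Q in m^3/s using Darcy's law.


Darcy's law: Q = K * A * i, where i = dh/L.
Hydraulic gradient i = 2.72 / 90 = 0.030222.
Q = 0.0794 * 422 * 0.030222
  = 1.0126 m^3/s.

1.0126


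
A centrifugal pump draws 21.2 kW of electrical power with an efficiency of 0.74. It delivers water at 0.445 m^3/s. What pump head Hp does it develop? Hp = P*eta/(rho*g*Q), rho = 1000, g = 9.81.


Pump head formula: Hp = P * eta / (rho * g * Q).
Numerator: P * eta = 21.2 * 1000 * 0.74 = 15688.0 W.
Denominator: rho * g * Q = 1000 * 9.81 * 0.445 = 4365.45.
Hp = 15688.0 / 4365.45 = 3.59 m.

3.59


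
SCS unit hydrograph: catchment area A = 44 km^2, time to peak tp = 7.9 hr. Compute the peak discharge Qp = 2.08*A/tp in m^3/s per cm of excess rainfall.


SCS formula: Qp = 2.08 * A / tp.
Qp = 2.08 * 44 / 7.9
   = 91.52 / 7.9
   = 11.58 m^3/s per cm.

11.58


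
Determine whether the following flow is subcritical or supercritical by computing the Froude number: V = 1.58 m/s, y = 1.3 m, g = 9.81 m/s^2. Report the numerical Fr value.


The Froude number is defined as Fr = V / sqrt(g*y).
g*y = 9.81 * 1.3 = 12.753.
sqrt(g*y) = sqrt(12.753) = 3.5711.
Fr = 1.58 / 3.5711 = 0.4424.
Since Fr < 1, the flow is subcritical.

0.4424


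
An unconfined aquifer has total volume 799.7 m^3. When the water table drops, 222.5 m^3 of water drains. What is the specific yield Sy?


Specific yield Sy = Volume drained / Total volume.
Sy = 222.5 / 799.7
   = 0.2782.

0.2782


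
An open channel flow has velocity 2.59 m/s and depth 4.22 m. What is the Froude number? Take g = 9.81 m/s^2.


The Froude number is defined as Fr = V / sqrt(g*y).
g*y = 9.81 * 4.22 = 41.3982.
sqrt(g*y) = sqrt(41.3982) = 6.4341.
Fr = 2.59 / 6.4341 = 0.4025.

0.4025


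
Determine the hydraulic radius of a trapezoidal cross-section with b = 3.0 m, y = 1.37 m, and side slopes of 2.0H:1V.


For a trapezoidal section with side slope z:
A = (b + z*y)*y = (3.0 + 2.0*1.37)*1.37 = 7.864 m^2.
P = b + 2*y*sqrt(1 + z^2) = 3.0 + 2*1.37*sqrt(1 + 2.0^2) = 9.127 m.
R = A/P = 7.864 / 9.127 = 0.8616 m.

0.8616


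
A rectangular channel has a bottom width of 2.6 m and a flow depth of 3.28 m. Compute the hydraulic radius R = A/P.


For a rectangular section:
Flow area A = b * y = 2.6 * 3.28 = 8.53 m^2.
Wetted perimeter P = b + 2y = 2.6 + 2*3.28 = 9.16 m.
Hydraulic radius R = A/P = 8.53 / 9.16 = 0.931 m.

0.931


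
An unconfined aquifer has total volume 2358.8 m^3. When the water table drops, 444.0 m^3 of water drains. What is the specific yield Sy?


Specific yield Sy = Volume drained / Total volume.
Sy = 444.0 / 2358.8
   = 0.1882.

0.1882


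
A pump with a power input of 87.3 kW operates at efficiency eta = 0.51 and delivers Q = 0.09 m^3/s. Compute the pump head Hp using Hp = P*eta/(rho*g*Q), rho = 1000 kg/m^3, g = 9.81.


Pump head formula: Hp = P * eta / (rho * g * Q).
Numerator: P * eta = 87.3 * 1000 * 0.51 = 44523.0 W.
Denominator: rho * g * Q = 1000 * 9.81 * 0.09 = 882.9.
Hp = 44523.0 / 882.9 = 50.43 m.

50.43


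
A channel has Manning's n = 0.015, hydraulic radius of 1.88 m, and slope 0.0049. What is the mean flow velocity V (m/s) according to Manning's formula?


Manning's equation gives V = (1/n) * R^(2/3) * S^(1/2).
First, compute R^(2/3) = 1.88^(2/3) = 1.5233.
Next, S^(1/2) = 0.0049^(1/2) = 0.07.
Then 1/n = 1/0.015 = 66.67.
V = 66.67 * 1.5233 * 0.07 = 7.1085 m/s.

7.1085


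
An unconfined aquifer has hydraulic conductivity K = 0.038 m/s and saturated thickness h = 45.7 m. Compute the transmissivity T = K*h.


Transmissivity is defined as T = K * h.
T = 0.038 * 45.7
  = 1.7366 m^2/s.

1.7366


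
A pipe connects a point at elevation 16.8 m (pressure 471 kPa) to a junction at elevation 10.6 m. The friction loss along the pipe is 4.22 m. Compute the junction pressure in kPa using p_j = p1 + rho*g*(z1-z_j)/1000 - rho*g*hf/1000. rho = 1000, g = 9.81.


Junction pressure: p_j = p1 + rho*g*(z1 - z_j)/1000 - rho*g*hf/1000.
Elevation term = 1000*9.81*(16.8 - 10.6)/1000 = 60.822 kPa.
Friction term = 1000*9.81*4.22/1000 = 41.398 kPa.
p_j = 471 + 60.822 - 41.398 = 490.42 kPa.

490.42


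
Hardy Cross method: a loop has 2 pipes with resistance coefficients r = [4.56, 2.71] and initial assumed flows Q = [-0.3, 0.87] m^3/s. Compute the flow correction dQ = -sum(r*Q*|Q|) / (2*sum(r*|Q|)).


Numerator terms (r*Q*|Q|): 4.56*-0.3*|-0.3| = -0.4104; 2.71*0.87*|0.87| = 2.0512.
Sum of numerator = 1.6408.
Denominator terms (r*|Q|): 4.56*|-0.3| = 1.368; 2.71*|0.87| = 2.3577.
2 * sum of denominator = 2 * 3.7257 = 7.4514.
dQ = -1.6408 / 7.4514 = -0.2202 m^3/s.

-0.2202


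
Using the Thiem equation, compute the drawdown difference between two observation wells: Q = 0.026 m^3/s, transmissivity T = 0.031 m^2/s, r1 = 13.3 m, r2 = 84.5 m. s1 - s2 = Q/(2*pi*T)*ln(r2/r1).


Thiem equation: s1 - s2 = Q/(2*pi*T) * ln(r2/r1).
ln(r2/r1) = ln(84.5/13.3) = 1.849.
Q/(2*pi*T) = 0.026 / (2*pi*0.031) = 0.026 / 0.1948 = 0.1335.
s1 - s2 = 0.1335 * 1.849 = 0.2468 m.

0.2468


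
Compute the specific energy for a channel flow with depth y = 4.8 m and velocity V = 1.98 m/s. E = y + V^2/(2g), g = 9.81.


Specific energy E = y + V^2/(2g).
Velocity head = V^2/(2g) = 1.98^2 / (2*9.81) = 3.9204 / 19.62 = 0.1998 m.
E = 4.8 + 0.1998 = 4.9998 m.

4.9998


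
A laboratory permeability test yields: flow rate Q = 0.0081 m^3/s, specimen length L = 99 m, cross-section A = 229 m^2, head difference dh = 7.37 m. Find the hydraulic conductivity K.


From K = Q*L / (A*dh):
Numerator: Q*L = 0.0081 * 99 = 0.8019.
Denominator: A*dh = 229 * 7.37 = 1687.73.
K = 0.8019 / 1687.73 = 0.000475 m/s.

0.000475


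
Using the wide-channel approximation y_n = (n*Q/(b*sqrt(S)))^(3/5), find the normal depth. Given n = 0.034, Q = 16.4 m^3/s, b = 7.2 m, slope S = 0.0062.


We use the wide-channel approximation y_n = (n*Q/(b*sqrt(S)))^(3/5).
sqrt(S) = sqrt(0.0062) = 0.07874.
Numerator: n*Q = 0.034 * 16.4 = 0.5576.
Denominator: b*sqrt(S) = 7.2 * 0.07874 = 0.566928.
arg = 0.9835.
y_n = 0.9835^(3/5) = 0.9901 m.

0.9901


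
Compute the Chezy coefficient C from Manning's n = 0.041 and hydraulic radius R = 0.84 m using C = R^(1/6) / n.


The Chezy coefficient relates to Manning's n through C = R^(1/6) / n.
R^(1/6) = 0.84^(1/6) = 0.971359.
C = 0.971359 / 0.041 = 23.69 m^(1/2)/s.

23.69


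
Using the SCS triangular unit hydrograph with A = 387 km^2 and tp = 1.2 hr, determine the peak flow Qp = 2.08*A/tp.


SCS formula: Qp = 2.08 * A / tp.
Qp = 2.08 * 387 / 1.2
   = 804.96 / 1.2
   = 670.8 m^3/s per cm.

670.8


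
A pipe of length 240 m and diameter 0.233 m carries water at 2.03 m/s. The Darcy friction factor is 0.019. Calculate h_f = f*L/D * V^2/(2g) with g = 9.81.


Darcy-Weisbach equation: h_f = f * (L/D) * V^2/(2g).
f * L/D = 0.019 * 240/0.233 = 19.5708.
V^2/(2g) = 2.03^2 / (2*9.81) = 4.1209 / 19.62 = 0.21 m.
h_f = 19.5708 * 0.21 = 4.111 m.

4.111


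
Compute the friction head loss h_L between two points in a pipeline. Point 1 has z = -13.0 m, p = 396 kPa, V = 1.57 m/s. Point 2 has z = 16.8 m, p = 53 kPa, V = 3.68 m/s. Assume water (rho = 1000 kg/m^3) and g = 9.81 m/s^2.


Total head at each section: H = z + p/(rho*g) + V^2/(2g).
H1 = -13.0 + 396*1000/(1000*9.81) + 1.57^2/(2*9.81)
   = -13.0 + 40.367 + 0.1256
   = 27.493 m.
H2 = 16.8 + 53*1000/(1000*9.81) + 3.68^2/(2*9.81)
   = 16.8 + 5.403 + 0.6902
   = 22.893 m.
h_L = H1 - H2 = 27.493 - 22.893 = 4.6 m.

4.6


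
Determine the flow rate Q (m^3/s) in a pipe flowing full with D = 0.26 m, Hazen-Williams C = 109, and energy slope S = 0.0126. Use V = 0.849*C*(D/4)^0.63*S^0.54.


For a full circular pipe, R = D/4 = 0.26/4 = 0.065 m.
V = 0.849 * 109 * 0.065^0.63 * 0.0126^0.54
  = 0.849 * 109 * 0.178704 * 0.094232
  = 1.5584 m/s.
Pipe area A = pi*D^2/4 = pi*0.26^2/4 = 0.0531 m^2.
Q = A * V = 0.0531 * 1.5584 = 0.0827 m^3/s.

0.0827


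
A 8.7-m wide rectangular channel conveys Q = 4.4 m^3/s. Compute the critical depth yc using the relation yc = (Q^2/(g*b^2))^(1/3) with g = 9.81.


Using yc = (Q^2 / (g * b^2))^(1/3):
Q^2 = 4.4^2 = 19.36.
g * b^2 = 9.81 * 8.7^2 = 9.81 * 75.69 = 742.52.
Q^2 / (g*b^2) = 19.36 / 742.52 = 0.0261.
yc = 0.0261^(1/3) = 0.2965 m.

0.2965


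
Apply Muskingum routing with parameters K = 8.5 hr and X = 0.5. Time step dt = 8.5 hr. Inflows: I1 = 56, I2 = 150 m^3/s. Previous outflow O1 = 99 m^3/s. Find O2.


Muskingum coefficients:
denom = 2*K*(1-X) + dt = 2*8.5*(1-0.5) + 8.5 = 17.0.
C0 = (dt - 2*K*X)/denom = (8.5 - 2*8.5*0.5)/17.0 = 0.0.
C1 = (dt + 2*K*X)/denom = (8.5 + 2*8.5*0.5)/17.0 = 1.0.
C2 = (2*K*(1-X) - dt)/denom = 0.0.
O2 = C0*I2 + C1*I1 + C2*O1
   = 0.0*150 + 1.0*56 + 0.0*99
   = 56.0 m^3/s.

56.0


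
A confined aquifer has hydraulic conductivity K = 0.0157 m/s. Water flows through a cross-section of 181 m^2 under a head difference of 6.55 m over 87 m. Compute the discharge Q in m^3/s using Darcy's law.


Darcy's law: Q = K * A * i, where i = dh/L.
Hydraulic gradient i = 6.55 / 87 = 0.075287.
Q = 0.0157 * 181 * 0.075287
  = 0.2139 m^3/s.

0.2139


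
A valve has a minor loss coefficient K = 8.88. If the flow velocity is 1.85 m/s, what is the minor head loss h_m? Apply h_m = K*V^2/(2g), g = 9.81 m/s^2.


Minor loss formula: h_m = K * V^2/(2g).
V^2 = 1.85^2 = 3.4225.
V^2/(2g) = 3.4225 / 19.62 = 0.1744 m.
h_m = 8.88 * 0.1744 = 1.549 m.

1.549


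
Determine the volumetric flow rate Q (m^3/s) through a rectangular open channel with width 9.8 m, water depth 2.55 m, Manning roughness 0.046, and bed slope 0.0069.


For a rectangular channel, the cross-sectional area A = b * y = 9.8 * 2.55 = 24.99 m^2.
The wetted perimeter P = b + 2y = 9.8 + 2*2.55 = 14.9 m.
Hydraulic radius R = A/P = 24.99/14.9 = 1.6772 m.
Velocity V = (1/n)*R^(2/3)*S^(1/2) = (1/0.046)*1.6772^(2/3)*0.0069^(1/2) = 2.5491 m/s.
Discharge Q = A * V = 24.99 * 2.5491 = 63.702 m^3/s.

63.702


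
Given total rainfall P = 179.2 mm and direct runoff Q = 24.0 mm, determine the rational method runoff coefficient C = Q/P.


The runoff coefficient C = runoff depth / rainfall depth.
C = 24.0 / 179.2
  = 0.1339.

0.1339


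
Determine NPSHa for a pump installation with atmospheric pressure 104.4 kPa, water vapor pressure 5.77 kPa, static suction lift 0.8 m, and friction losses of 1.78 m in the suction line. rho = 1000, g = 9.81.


NPSHa = p_atm/(rho*g) - z_s - hf_s - p_vap/(rho*g).
p_atm/(rho*g) = 104.4*1000 / (1000*9.81) = 10.642 m.
p_vap/(rho*g) = 5.77*1000 / (1000*9.81) = 0.588 m.
NPSHa = 10.642 - 0.8 - 1.78 - 0.588
      = 7.47 m.

7.47


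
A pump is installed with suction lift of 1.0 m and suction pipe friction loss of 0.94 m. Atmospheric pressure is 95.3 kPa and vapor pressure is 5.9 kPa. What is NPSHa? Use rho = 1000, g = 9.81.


NPSHa = p_atm/(rho*g) - z_s - hf_s - p_vap/(rho*g).
p_atm/(rho*g) = 95.3*1000 / (1000*9.81) = 9.715 m.
p_vap/(rho*g) = 5.9*1000 / (1000*9.81) = 0.601 m.
NPSHa = 9.715 - 1.0 - 0.94 - 0.601
      = 7.17 m.

7.17


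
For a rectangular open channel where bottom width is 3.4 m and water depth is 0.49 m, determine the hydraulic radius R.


For a rectangular section:
Flow area A = b * y = 3.4 * 0.49 = 1.67 m^2.
Wetted perimeter P = b + 2y = 3.4 + 2*0.49 = 4.38 m.
Hydraulic radius R = A/P = 1.67 / 4.38 = 0.3804 m.

0.3804


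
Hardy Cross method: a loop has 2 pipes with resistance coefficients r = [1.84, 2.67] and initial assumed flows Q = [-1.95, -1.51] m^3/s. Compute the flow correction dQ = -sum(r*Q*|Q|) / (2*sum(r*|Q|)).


Numerator terms (r*Q*|Q|): 1.84*-1.95*|-1.95| = -6.9966; 2.67*-1.51*|-1.51| = -6.0879.
Sum of numerator = -13.0845.
Denominator terms (r*|Q|): 1.84*|-1.95| = 3.588; 2.67*|-1.51| = 4.0317.
2 * sum of denominator = 2 * 7.6197 = 15.2394.
dQ = --13.0845 / 15.2394 = 0.8586 m^3/s.

0.8586


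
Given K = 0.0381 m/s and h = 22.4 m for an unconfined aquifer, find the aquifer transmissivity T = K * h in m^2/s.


Transmissivity is defined as T = K * h.
T = 0.0381 * 22.4
  = 0.8534 m^2/s.

0.8534


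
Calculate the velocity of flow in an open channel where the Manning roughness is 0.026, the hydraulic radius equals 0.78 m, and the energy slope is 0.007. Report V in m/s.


Manning's equation gives V = (1/n) * R^(2/3) * S^(1/2).
First, compute R^(2/3) = 0.78^(2/3) = 0.8474.
Next, S^(1/2) = 0.007^(1/2) = 0.083666.
Then 1/n = 1/0.026 = 38.46.
V = 38.46 * 0.8474 * 0.083666 = 2.7267 m/s.

2.7267


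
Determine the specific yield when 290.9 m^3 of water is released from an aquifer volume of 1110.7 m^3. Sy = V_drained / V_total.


Specific yield Sy = Volume drained / Total volume.
Sy = 290.9 / 1110.7
   = 0.2619.

0.2619


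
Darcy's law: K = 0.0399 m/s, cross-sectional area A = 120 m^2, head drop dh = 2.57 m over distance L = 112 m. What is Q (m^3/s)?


Darcy's law: Q = K * A * i, where i = dh/L.
Hydraulic gradient i = 2.57 / 112 = 0.022946.
Q = 0.0399 * 120 * 0.022946
  = 0.1099 m^3/s.

0.1099


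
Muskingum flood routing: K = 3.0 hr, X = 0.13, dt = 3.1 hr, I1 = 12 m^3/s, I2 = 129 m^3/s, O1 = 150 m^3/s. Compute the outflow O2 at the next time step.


Muskingum coefficients:
denom = 2*K*(1-X) + dt = 2*3.0*(1-0.13) + 3.1 = 8.32.
C0 = (dt - 2*K*X)/denom = (3.1 - 2*3.0*0.13)/8.32 = 0.2788.
C1 = (dt + 2*K*X)/denom = (3.1 + 2*3.0*0.13)/8.32 = 0.4663.
C2 = (2*K*(1-X) - dt)/denom = 0.2548.
O2 = C0*I2 + C1*I1 + C2*O1
   = 0.2788*129 + 0.4663*12 + 0.2548*150
   = 79.79 m^3/s.

79.79


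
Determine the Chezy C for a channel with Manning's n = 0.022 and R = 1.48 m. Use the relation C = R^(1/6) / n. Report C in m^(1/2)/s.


The Chezy coefficient relates to Manning's n through C = R^(1/6) / n.
R^(1/6) = 1.48^(1/6) = 1.067522.
C = 1.067522 / 0.022 = 48.52 m^(1/2)/s.

48.52


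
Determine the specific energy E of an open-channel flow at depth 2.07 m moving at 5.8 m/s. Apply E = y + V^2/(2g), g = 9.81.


Specific energy E = y + V^2/(2g).
Velocity head = V^2/(2g) = 5.8^2 / (2*9.81) = 33.64 / 19.62 = 1.7146 m.
E = 2.07 + 1.7146 = 3.7846 m.

3.7846


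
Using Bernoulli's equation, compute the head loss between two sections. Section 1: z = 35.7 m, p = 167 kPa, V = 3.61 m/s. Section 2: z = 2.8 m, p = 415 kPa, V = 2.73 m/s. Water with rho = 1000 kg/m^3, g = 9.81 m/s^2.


Total head at each section: H = z + p/(rho*g) + V^2/(2g).
H1 = 35.7 + 167*1000/(1000*9.81) + 3.61^2/(2*9.81)
   = 35.7 + 17.023 + 0.6642
   = 53.388 m.
H2 = 2.8 + 415*1000/(1000*9.81) + 2.73^2/(2*9.81)
   = 2.8 + 42.304 + 0.3799
   = 45.484 m.
h_L = H1 - H2 = 53.388 - 45.484 = 7.904 m.

7.904


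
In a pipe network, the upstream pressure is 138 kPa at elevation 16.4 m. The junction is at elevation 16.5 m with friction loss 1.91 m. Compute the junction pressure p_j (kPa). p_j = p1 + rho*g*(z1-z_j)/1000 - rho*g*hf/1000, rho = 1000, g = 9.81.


Junction pressure: p_j = p1 + rho*g*(z1 - z_j)/1000 - rho*g*hf/1000.
Elevation term = 1000*9.81*(16.4 - 16.5)/1000 = -0.981 kPa.
Friction term = 1000*9.81*1.91/1000 = 18.737 kPa.
p_j = 138 + -0.981 - 18.737 = 118.28 kPa.

118.28


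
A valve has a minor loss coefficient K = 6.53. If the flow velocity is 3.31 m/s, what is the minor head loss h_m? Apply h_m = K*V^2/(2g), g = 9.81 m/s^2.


Minor loss formula: h_m = K * V^2/(2g).
V^2 = 3.31^2 = 10.9561.
V^2/(2g) = 10.9561 / 19.62 = 0.5584 m.
h_m = 6.53 * 0.5584 = 3.6464 m.

3.6464


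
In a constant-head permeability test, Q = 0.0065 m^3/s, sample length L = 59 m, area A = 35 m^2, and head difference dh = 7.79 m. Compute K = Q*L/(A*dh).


From K = Q*L / (A*dh):
Numerator: Q*L = 0.0065 * 59 = 0.3835.
Denominator: A*dh = 35 * 7.79 = 272.65.
K = 0.3835 / 272.65 = 0.001407 m/s.

0.001407


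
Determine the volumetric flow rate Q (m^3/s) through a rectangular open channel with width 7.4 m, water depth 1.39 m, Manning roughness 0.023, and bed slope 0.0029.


For a rectangular channel, the cross-sectional area A = b * y = 7.4 * 1.39 = 10.29 m^2.
The wetted perimeter P = b + 2y = 7.4 + 2*1.39 = 10.18 m.
Hydraulic radius R = A/P = 10.29/10.18 = 1.0104 m.
Velocity V = (1/n)*R^(2/3)*S^(1/2) = (1/0.023)*1.0104^(2/3)*0.0029^(1/2) = 2.3576 m/s.
Discharge Q = A * V = 10.29 * 2.3576 = 24.25 m^3/s.

24.25


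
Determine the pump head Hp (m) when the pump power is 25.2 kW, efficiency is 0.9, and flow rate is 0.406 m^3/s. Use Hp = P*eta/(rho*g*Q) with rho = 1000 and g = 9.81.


Pump head formula: Hp = P * eta / (rho * g * Q).
Numerator: P * eta = 25.2 * 1000 * 0.9 = 22680.0 W.
Denominator: rho * g * Q = 1000 * 9.81 * 0.406 = 3982.86.
Hp = 22680.0 / 3982.86 = 5.69 m.

5.69


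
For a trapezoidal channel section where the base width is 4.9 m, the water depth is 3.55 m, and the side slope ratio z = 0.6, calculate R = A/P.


For a trapezoidal section with side slope z:
A = (b + z*y)*y = (4.9 + 0.6*3.55)*3.55 = 24.956 m^2.
P = b + 2*y*sqrt(1 + z^2) = 4.9 + 2*3.55*sqrt(1 + 0.6^2) = 13.18 m.
R = A/P = 24.956 / 13.18 = 1.8935 m.

1.8935


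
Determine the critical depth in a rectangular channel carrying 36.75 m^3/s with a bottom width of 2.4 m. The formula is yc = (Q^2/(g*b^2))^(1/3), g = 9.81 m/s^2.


Using yc = (Q^2 / (g * b^2))^(1/3):
Q^2 = 36.75^2 = 1350.56.
g * b^2 = 9.81 * 2.4^2 = 9.81 * 5.76 = 56.51.
Q^2 / (g*b^2) = 1350.56 / 56.51 = 23.8995.
yc = 23.8995^(1/3) = 2.8805 m.

2.8805


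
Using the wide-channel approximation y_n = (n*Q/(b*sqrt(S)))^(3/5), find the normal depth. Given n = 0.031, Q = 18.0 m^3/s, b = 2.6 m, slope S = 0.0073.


We use the wide-channel approximation y_n = (n*Q/(b*sqrt(S)))^(3/5).
sqrt(S) = sqrt(0.0073) = 0.08544.
Numerator: n*Q = 0.031 * 18.0 = 0.558.
Denominator: b*sqrt(S) = 2.6 * 0.08544 = 0.222144.
arg = 2.5119.
y_n = 2.5119^(3/5) = 1.7378 m.

1.7378


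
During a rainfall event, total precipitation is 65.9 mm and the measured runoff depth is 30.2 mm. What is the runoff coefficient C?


The runoff coefficient C = runoff depth / rainfall depth.
C = 30.2 / 65.9
  = 0.4583.

0.4583


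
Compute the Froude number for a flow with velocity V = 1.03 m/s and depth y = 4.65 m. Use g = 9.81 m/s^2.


The Froude number is defined as Fr = V / sqrt(g*y).
g*y = 9.81 * 4.65 = 45.6165.
sqrt(g*y) = sqrt(45.6165) = 6.754.
Fr = 1.03 / 6.754 = 0.1525.

0.1525


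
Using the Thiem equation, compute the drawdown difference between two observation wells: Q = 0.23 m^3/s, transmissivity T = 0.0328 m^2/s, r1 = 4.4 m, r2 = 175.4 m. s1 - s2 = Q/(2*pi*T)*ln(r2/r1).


Thiem equation: s1 - s2 = Q/(2*pi*T) * ln(r2/r1).
ln(r2/r1) = ln(175.4/4.4) = 3.6855.
Q/(2*pi*T) = 0.23 / (2*pi*0.0328) = 0.23 / 0.2061 = 1.116.
s1 - s2 = 1.116 * 3.6855 = 4.1131 m.

4.1131


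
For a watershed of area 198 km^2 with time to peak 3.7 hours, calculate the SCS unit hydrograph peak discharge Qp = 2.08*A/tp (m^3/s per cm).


SCS formula: Qp = 2.08 * A / tp.
Qp = 2.08 * 198 / 3.7
   = 411.84 / 3.7
   = 111.31 m^3/s per cm.

111.31


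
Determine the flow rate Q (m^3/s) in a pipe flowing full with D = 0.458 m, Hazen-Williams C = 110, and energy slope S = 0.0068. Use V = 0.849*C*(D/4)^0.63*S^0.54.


For a full circular pipe, R = D/4 = 0.458/4 = 0.1145 m.
V = 0.849 * 110 * 0.1145^0.63 * 0.0068^0.54
  = 0.849 * 110 * 0.255298 * 0.067539
  = 1.6103 m/s.
Pipe area A = pi*D^2/4 = pi*0.458^2/4 = 0.1647 m^2.
Q = A * V = 0.1647 * 1.6103 = 0.2653 m^3/s.

0.2653


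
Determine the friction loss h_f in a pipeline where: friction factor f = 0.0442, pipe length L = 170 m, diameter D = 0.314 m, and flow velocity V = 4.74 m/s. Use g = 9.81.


Darcy-Weisbach equation: h_f = f * (L/D) * V^2/(2g).
f * L/D = 0.0442 * 170/0.314 = 23.9299.
V^2/(2g) = 4.74^2 / (2*9.81) = 22.4676 / 19.62 = 1.1451 m.
h_f = 23.9299 * 1.1451 = 27.403 m.

27.403


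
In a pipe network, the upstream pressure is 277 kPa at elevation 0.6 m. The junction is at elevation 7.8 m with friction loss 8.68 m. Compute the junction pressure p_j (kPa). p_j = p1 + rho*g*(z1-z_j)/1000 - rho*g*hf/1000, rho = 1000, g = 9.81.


Junction pressure: p_j = p1 + rho*g*(z1 - z_j)/1000 - rho*g*hf/1000.
Elevation term = 1000*9.81*(0.6 - 7.8)/1000 = -70.632 kPa.
Friction term = 1000*9.81*8.68/1000 = 85.151 kPa.
p_j = 277 + -70.632 - 85.151 = 121.22 kPa.

121.22


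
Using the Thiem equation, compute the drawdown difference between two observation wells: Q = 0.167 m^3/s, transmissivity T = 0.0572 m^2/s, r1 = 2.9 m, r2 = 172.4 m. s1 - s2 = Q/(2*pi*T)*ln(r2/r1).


Thiem equation: s1 - s2 = Q/(2*pi*T) * ln(r2/r1).
ln(r2/r1) = ln(172.4/2.9) = 4.0851.
Q/(2*pi*T) = 0.167 / (2*pi*0.0572) = 0.167 / 0.3594 = 0.4647.
s1 - s2 = 0.4647 * 4.0851 = 1.8982 m.

1.8982


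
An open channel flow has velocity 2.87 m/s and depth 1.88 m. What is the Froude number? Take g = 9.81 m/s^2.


The Froude number is defined as Fr = V / sqrt(g*y).
g*y = 9.81 * 1.88 = 18.4428.
sqrt(g*y) = sqrt(18.4428) = 4.2945.
Fr = 2.87 / 4.2945 = 0.6683.

0.6683


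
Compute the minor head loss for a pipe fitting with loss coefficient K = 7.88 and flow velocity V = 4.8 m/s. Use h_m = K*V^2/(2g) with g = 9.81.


Minor loss formula: h_m = K * V^2/(2g).
V^2 = 4.8^2 = 23.04.
V^2/(2g) = 23.04 / 19.62 = 1.1743 m.
h_m = 7.88 * 1.1743 = 9.2536 m.

9.2536


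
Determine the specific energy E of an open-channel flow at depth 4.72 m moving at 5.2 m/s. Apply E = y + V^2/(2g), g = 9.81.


Specific energy E = y + V^2/(2g).
Velocity head = V^2/(2g) = 5.2^2 / (2*9.81) = 27.04 / 19.62 = 1.3782 m.
E = 4.72 + 1.3782 = 6.0982 m.

6.0982


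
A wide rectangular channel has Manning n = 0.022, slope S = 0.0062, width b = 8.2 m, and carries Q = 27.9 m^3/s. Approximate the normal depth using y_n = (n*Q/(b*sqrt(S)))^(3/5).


We use the wide-channel approximation y_n = (n*Q/(b*sqrt(S)))^(3/5).
sqrt(S) = sqrt(0.0062) = 0.07874.
Numerator: n*Q = 0.022 * 27.9 = 0.6138.
Denominator: b*sqrt(S) = 8.2 * 0.07874 = 0.645668.
arg = 0.9506.
y_n = 0.9506^(3/5) = 0.9701 m.

0.9701


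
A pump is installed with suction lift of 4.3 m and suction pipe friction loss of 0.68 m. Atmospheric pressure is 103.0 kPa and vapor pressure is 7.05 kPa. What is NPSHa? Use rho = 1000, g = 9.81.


NPSHa = p_atm/(rho*g) - z_s - hf_s - p_vap/(rho*g).
p_atm/(rho*g) = 103.0*1000 / (1000*9.81) = 10.499 m.
p_vap/(rho*g) = 7.05*1000 / (1000*9.81) = 0.719 m.
NPSHa = 10.499 - 4.3 - 0.68 - 0.719
      = 4.8 m.

4.8


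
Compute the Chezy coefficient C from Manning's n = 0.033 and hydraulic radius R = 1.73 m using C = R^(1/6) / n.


The Chezy coefficient relates to Manning's n through C = R^(1/6) / n.
R^(1/6) = 1.73^(1/6) = 1.095656.
C = 1.095656 / 0.033 = 33.2 m^(1/2)/s.

33.2


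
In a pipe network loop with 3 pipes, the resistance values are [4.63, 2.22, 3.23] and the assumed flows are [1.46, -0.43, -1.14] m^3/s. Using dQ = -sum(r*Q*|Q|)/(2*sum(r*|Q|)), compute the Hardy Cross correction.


Numerator terms (r*Q*|Q|): 4.63*1.46*|1.46| = 9.8693; 2.22*-0.43*|-0.43| = -0.4105; 3.23*-1.14*|-1.14| = -4.1977.
Sum of numerator = 5.2611.
Denominator terms (r*|Q|): 4.63*|1.46| = 6.7598; 2.22*|-0.43| = 0.9546; 3.23*|-1.14| = 3.6822.
2 * sum of denominator = 2 * 11.3966 = 22.7932.
dQ = -5.2611 / 22.7932 = -0.2308 m^3/s.

-0.2308


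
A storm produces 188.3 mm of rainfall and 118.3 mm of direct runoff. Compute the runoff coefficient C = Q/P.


The runoff coefficient C = runoff depth / rainfall depth.
C = 118.3 / 188.3
  = 0.6283.

0.6283


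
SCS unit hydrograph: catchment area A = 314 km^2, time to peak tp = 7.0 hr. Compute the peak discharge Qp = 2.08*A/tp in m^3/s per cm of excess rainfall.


SCS formula: Qp = 2.08 * A / tp.
Qp = 2.08 * 314 / 7.0
   = 653.12 / 7.0
   = 93.3 m^3/s per cm.

93.3


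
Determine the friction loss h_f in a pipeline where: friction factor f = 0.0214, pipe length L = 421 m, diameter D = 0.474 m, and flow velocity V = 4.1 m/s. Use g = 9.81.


Darcy-Weisbach equation: h_f = f * (L/D) * V^2/(2g).
f * L/D = 0.0214 * 421/0.474 = 19.0072.
V^2/(2g) = 4.1^2 / (2*9.81) = 16.81 / 19.62 = 0.8568 m.
h_f = 19.0072 * 0.8568 = 16.285 m.

16.285


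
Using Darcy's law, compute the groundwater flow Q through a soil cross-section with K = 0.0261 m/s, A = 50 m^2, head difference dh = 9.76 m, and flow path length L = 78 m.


Darcy's law: Q = K * A * i, where i = dh/L.
Hydraulic gradient i = 9.76 / 78 = 0.125128.
Q = 0.0261 * 50 * 0.125128
  = 0.1633 m^3/s.

0.1633


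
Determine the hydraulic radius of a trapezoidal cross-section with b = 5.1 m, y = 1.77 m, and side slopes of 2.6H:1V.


For a trapezoidal section with side slope z:
A = (b + z*y)*y = (5.1 + 2.6*1.77)*1.77 = 17.173 m^2.
P = b + 2*y*sqrt(1 + z^2) = 5.1 + 2*1.77*sqrt(1 + 2.6^2) = 14.961 m.
R = A/P = 17.173 / 14.961 = 1.1478 m.

1.1478


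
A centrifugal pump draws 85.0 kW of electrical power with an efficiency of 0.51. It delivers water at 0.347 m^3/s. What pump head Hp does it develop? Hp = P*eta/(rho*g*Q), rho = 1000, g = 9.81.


Pump head formula: Hp = P * eta / (rho * g * Q).
Numerator: P * eta = 85.0 * 1000 * 0.51 = 43350.0 W.
Denominator: rho * g * Q = 1000 * 9.81 * 0.347 = 3404.07.
Hp = 43350.0 / 3404.07 = 12.73 m.

12.73


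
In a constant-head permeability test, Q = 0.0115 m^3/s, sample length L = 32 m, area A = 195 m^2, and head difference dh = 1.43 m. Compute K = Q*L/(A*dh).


From K = Q*L / (A*dh):
Numerator: Q*L = 0.0115 * 32 = 0.368.
Denominator: A*dh = 195 * 1.43 = 278.85.
K = 0.368 / 278.85 = 0.00132 m/s.

0.00132


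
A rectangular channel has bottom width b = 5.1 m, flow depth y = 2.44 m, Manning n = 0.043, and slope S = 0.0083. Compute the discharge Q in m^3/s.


For a rectangular channel, the cross-sectional area A = b * y = 5.1 * 2.44 = 12.44 m^2.
The wetted perimeter P = b + 2y = 5.1 + 2*2.44 = 9.98 m.
Hydraulic radius R = A/P = 12.44/9.98 = 1.2469 m.
Velocity V = (1/n)*R^(2/3)*S^(1/2) = (1/0.043)*1.2469^(2/3)*0.0083^(1/2) = 2.4545 m/s.
Discharge Q = A * V = 12.44 * 2.4545 = 30.543 m^3/s.

30.543


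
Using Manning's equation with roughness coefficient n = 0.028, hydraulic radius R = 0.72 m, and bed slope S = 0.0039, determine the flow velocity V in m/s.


Manning's equation gives V = (1/n) * R^(2/3) * S^(1/2).
First, compute R^(2/3) = 0.72^(2/3) = 0.8033.
Next, S^(1/2) = 0.0039^(1/2) = 0.06245.
Then 1/n = 1/0.028 = 35.71.
V = 35.71 * 0.8033 * 0.06245 = 1.7917 m/s.

1.7917


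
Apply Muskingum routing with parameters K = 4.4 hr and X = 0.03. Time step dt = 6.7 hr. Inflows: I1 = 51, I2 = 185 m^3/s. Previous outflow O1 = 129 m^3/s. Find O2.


Muskingum coefficients:
denom = 2*K*(1-X) + dt = 2*4.4*(1-0.03) + 6.7 = 15.236.
C0 = (dt - 2*K*X)/denom = (6.7 - 2*4.4*0.03)/15.236 = 0.4224.
C1 = (dt + 2*K*X)/denom = (6.7 + 2*4.4*0.03)/15.236 = 0.4571.
C2 = (2*K*(1-X) - dt)/denom = 0.1205.
O2 = C0*I2 + C1*I1 + C2*O1
   = 0.4224*185 + 0.4571*51 + 0.1205*129
   = 117.0 m^3/s.

117.0


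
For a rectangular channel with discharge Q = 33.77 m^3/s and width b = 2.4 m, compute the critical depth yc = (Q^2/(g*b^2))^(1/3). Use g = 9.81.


Using yc = (Q^2 / (g * b^2))^(1/3):
Q^2 = 33.77^2 = 1140.41.
g * b^2 = 9.81 * 2.4^2 = 9.81 * 5.76 = 56.51.
Q^2 / (g*b^2) = 1140.41 / 56.51 = 20.1807.
yc = 20.1807^(1/3) = 2.7226 m.

2.7226


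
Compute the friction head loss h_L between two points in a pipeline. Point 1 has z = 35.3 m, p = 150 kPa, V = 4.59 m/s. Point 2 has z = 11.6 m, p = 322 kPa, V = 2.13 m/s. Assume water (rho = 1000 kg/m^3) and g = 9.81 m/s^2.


Total head at each section: H = z + p/(rho*g) + V^2/(2g).
H1 = 35.3 + 150*1000/(1000*9.81) + 4.59^2/(2*9.81)
   = 35.3 + 15.291 + 1.0738
   = 51.664 m.
H2 = 11.6 + 322*1000/(1000*9.81) + 2.13^2/(2*9.81)
   = 11.6 + 32.824 + 0.2312
   = 44.655 m.
h_L = H1 - H2 = 51.664 - 44.655 = 7.009 m.

7.009


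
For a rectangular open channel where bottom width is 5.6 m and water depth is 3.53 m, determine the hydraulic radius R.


For a rectangular section:
Flow area A = b * y = 5.6 * 3.53 = 19.77 m^2.
Wetted perimeter P = b + 2y = 5.6 + 2*3.53 = 12.66 m.
Hydraulic radius R = A/P = 19.77 / 12.66 = 1.5615 m.

1.5615


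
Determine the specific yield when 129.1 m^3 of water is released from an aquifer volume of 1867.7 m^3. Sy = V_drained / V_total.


Specific yield Sy = Volume drained / Total volume.
Sy = 129.1 / 1867.7
   = 0.0691.

0.0691


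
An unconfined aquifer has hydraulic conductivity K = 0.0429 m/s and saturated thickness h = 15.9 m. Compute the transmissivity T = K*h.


Transmissivity is defined as T = K * h.
T = 0.0429 * 15.9
  = 0.6821 m^2/s.

0.6821


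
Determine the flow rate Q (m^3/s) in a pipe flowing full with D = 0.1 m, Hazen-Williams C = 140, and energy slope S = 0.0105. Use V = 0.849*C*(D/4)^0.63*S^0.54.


For a full circular pipe, R = D/4 = 0.1/4 = 0.025 m.
V = 0.849 * 140 * 0.025^0.63 * 0.0105^0.54
  = 0.849 * 140 * 0.097882 * 0.085397
  = 0.9935 m/s.
Pipe area A = pi*D^2/4 = pi*0.1^2/4 = 0.0079 m^2.
Q = A * V = 0.0079 * 0.9935 = 0.0078 m^3/s.

0.0078


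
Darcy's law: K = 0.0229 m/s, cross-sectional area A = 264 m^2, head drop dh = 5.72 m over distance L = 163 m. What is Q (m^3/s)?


Darcy's law: Q = K * A * i, where i = dh/L.
Hydraulic gradient i = 5.72 / 163 = 0.035092.
Q = 0.0229 * 264 * 0.035092
  = 0.2122 m^3/s.

0.2122


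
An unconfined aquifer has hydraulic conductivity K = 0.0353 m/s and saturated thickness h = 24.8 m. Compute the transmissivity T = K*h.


Transmissivity is defined as T = K * h.
T = 0.0353 * 24.8
  = 0.8754 m^2/s.

0.8754


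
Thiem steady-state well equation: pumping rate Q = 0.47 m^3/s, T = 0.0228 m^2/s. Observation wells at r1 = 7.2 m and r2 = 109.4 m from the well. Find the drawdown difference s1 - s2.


Thiem equation: s1 - s2 = Q/(2*pi*T) * ln(r2/r1).
ln(r2/r1) = ln(109.4/7.2) = 2.7209.
Q/(2*pi*T) = 0.47 / (2*pi*0.0228) = 0.47 / 0.1433 = 3.2808.
s1 - s2 = 3.2808 * 2.7209 = 8.9269 m.

8.9269


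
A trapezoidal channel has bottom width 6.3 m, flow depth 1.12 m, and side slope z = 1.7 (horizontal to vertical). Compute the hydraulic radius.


For a trapezoidal section with side slope z:
A = (b + z*y)*y = (6.3 + 1.7*1.12)*1.12 = 9.188 m^2.
P = b + 2*y*sqrt(1 + z^2) = 6.3 + 2*1.12*sqrt(1 + 1.7^2) = 10.718 m.
R = A/P = 9.188 / 10.718 = 0.8573 m.

0.8573


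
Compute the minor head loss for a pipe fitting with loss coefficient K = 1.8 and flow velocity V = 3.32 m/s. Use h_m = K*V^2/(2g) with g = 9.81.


Minor loss formula: h_m = K * V^2/(2g).
V^2 = 3.32^2 = 11.0224.
V^2/(2g) = 11.0224 / 19.62 = 0.5618 m.
h_m = 1.8 * 0.5618 = 1.0112 m.

1.0112


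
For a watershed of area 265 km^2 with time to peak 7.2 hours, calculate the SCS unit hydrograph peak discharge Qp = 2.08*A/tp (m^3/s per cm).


SCS formula: Qp = 2.08 * A / tp.
Qp = 2.08 * 265 / 7.2
   = 551.2 / 7.2
   = 76.56 m^3/s per cm.

76.56


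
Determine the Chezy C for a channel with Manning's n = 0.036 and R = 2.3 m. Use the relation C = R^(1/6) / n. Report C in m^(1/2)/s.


The Chezy coefficient relates to Manning's n through C = R^(1/6) / n.
R^(1/6) = 2.3^(1/6) = 1.148915.
C = 1.148915 / 0.036 = 31.91 m^(1/2)/s.

31.91


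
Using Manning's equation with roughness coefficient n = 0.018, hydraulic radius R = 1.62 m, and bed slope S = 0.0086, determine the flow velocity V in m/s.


Manning's equation gives V = (1/n) * R^(2/3) * S^(1/2).
First, compute R^(2/3) = 1.62^(2/3) = 1.3794.
Next, S^(1/2) = 0.0086^(1/2) = 0.092736.
Then 1/n = 1/0.018 = 55.56.
V = 55.56 * 1.3794 * 0.092736 = 7.1065 m/s.

7.1065


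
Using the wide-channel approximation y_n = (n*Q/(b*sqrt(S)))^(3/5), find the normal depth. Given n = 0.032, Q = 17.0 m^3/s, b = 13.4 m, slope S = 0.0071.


We use the wide-channel approximation y_n = (n*Q/(b*sqrt(S)))^(3/5).
sqrt(S) = sqrt(0.0071) = 0.084261.
Numerator: n*Q = 0.032 * 17.0 = 0.544.
Denominator: b*sqrt(S) = 13.4 * 0.084261 = 1.129097.
arg = 0.4818.
y_n = 0.4818^(3/5) = 0.6452 m.

0.6452


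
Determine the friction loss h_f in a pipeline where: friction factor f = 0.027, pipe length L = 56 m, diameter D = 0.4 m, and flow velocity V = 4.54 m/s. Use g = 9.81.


Darcy-Weisbach equation: h_f = f * (L/D) * V^2/(2g).
f * L/D = 0.027 * 56/0.4 = 3.78.
V^2/(2g) = 4.54^2 / (2*9.81) = 20.6116 / 19.62 = 1.0505 m.
h_f = 3.78 * 1.0505 = 3.971 m.

3.971


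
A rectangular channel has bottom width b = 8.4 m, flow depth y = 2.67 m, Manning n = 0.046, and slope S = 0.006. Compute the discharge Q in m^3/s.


For a rectangular channel, the cross-sectional area A = b * y = 8.4 * 2.67 = 22.43 m^2.
The wetted perimeter P = b + 2y = 8.4 + 2*2.67 = 13.74 m.
Hydraulic radius R = A/P = 22.43/13.74 = 1.6323 m.
Velocity V = (1/n)*R^(2/3)*S^(1/2) = (1/0.046)*1.6323^(2/3)*0.006^(1/2) = 2.3345 m/s.
Discharge Q = A * V = 22.43 * 2.3345 = 52.357 m^3/s.

52.357


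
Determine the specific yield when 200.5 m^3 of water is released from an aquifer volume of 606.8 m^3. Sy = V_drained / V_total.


Specific yield Sy = Volume drained / Total volume.
Sy = 200.5 / 606.8
   = 0.3304.

0.3304


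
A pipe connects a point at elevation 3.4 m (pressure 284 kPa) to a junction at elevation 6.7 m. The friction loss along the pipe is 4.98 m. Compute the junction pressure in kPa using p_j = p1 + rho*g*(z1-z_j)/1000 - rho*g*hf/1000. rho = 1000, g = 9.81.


Junction pressure: p_j = p1 + rho*g*(z1 - z_j)/1000 - rho*g*hf/1000.
Elevation term = 1000*9.81*(3.4 - 6.7)/1000 = -32.373 kPa.
Friction term = 1000*9.81*4.98/1000 = 48.854 kPa.
p_j = 284 + -32.373 - 48.854 = 202.77 kPa.

202.77


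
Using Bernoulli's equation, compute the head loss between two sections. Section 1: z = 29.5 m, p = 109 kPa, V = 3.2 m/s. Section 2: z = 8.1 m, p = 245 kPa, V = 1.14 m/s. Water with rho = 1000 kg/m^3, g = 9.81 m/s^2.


Total head at each section: H = z + p/(rho*g) + V^2/(2g).
H1 = 29.5 + 109*1000/(1000*9.81) + 3.2^2/(2*9.81)
   = 29.5 + 11.111 + 0.5219
   = 41.133 m.
H2 = 8.1 + 245*1000/(1000*9.81) + 1.14^2/(2*9.81)
   = 8.1 + 24.975 + 0.0662
   = 33.141 m.
h_L = H1 - H2 = 41.133 - 33.141 = 7.992 m.

7.992


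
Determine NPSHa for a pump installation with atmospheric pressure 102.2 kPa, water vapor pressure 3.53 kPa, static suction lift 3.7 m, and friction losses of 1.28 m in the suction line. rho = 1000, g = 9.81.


NPSHa = p_atm/(rho*g) - z_s - hf_s - p_vap/(rho*g).
p_atm/(rho*g) = 102.2*1000 / (1000*9.81) = 10.418 m.
p_vap/(rho*g) = 3.53*1000 / (1000*9.81) = 0.36 m.
NPSHa = 10.418 - 3.7 - 1.28 - 0.36
      = 5.08 m.

5.08


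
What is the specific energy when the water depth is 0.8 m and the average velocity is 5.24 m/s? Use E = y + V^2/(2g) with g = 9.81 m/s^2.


Specific energy E = y + V^2/(2g).
Velocity head = V^2/(2g) = 5.24^2 / (2*9.81) = 27.4576 / 19.62 = 1.3995 m.
E = 0.8 + 1.3995 = 2.1995 m.

2.1995


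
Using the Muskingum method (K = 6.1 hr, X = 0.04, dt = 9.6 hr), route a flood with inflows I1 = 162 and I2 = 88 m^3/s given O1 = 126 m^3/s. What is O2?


Muskingum coefficients:
denom = 2*K*(1-X) + dt = 2*6.1*(1-0.04) + 9.6 = 21.312.
C0 = (dt - 2*K*X)/denom = (9.6 - 2*6.1*0.04)/21.312 = 0.4276.
C1 = (dt + 2*K*X)/denom = (9.6 + 2*6.1*0.04)/21.312 = 0.4733.
C2 = (2*K*(1-X) - dt)/denom = 0.0991.
O2 = C0*I2 + C1*I1 + C2*O1
   = 0.4276*88 + 0.4733*162 + 0.0991*126
   = 126.79 m^3/s.

126.79


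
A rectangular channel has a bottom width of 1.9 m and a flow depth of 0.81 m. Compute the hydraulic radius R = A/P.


For a rectangular section:
Flow area A = b * y = 1.9 * 0.81 = 1.54 m^2.
Wetted perimeter P = b + 2y = 1.9 + 2*0.81 = 3.52 m.
Hydraulic radius R = A/P = 1.54 / 3.52 = 0.4372 m.

0.4372


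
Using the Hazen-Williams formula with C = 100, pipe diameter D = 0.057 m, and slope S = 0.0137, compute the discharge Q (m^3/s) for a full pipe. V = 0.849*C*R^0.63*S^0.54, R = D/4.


For a full circular pipe, R = D/4 = 0.057/4 = 0.0143 m.
V = 0.849 * 100 * 0.0143^0.63 * 0.0137^0.54
  = 0.849 * 100 * 0.068692 * 0.098589
  = 0.575 m/s.
Pipe area A = pi*D^2/4 = pi*0.057^2/4 = 0.0026 m^2.
Q = A * V = 0.0026 * 0.575 = 0.0015 m^3/s.

0.0015


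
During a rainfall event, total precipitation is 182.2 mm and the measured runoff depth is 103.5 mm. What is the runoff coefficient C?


The runoff coefficient C = runoff depth / rainfall depth.
C = 103.5 / 182.2
  = 0.5681.

0.5681


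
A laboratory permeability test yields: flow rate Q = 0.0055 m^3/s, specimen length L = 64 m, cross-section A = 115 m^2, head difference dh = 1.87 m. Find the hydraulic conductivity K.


From K = Q*L / (A*dh):
Numerator: Q*L = 0.0055 * 64 = 0.352.
Denominator: A*dh = 115 * 1.87 = 215.05.
K = 0.352 / 215.05 = 0.001637 m/s.

0.001637


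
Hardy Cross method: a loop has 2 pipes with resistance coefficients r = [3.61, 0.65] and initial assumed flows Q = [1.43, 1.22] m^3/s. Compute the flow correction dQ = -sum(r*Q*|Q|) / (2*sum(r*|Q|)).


Numerator terms (r*Q*|Q|): 3.61*1.43*|1.43| = 7.3821; 0.65*1.22*|1.22| = 0.9675.
Sum of numerator = 8.3495.
Denominator terms (r*|Q|): 3.61*|1.43| = 5.1623; 0.65*|1.22| = 0.793.
2 * sum of denominator = 2 * 5.9553 = 11.9106.
dQ = -8.3495 / 11.9106 = -0.701 m^3/s.

-0.701
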